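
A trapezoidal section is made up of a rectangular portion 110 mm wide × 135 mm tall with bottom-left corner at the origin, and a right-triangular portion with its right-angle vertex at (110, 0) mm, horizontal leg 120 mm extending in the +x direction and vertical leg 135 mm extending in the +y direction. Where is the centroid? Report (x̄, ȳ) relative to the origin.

rectangular portion: A = 110 × 135 = 14850.00, centroid at (55.00, 67.50).
triangular portion: A = ½·120·135 = 8100.00, centroid at (150.00, 45.00).
ΣA = 22950.00 mm²
ΣAx̄ = (14850.00)(55.00) + (8100.00)(150.00) = 2031750.00 mm³
ΣAȳ = (14850.00)(67.50) + (8100.00)(45.00) = 1366875.00 mm³
x̄ = 2031750.00 / 22950.00 = 88.53 mm
ȳ = 1366875.00 / 22950.00 = 59.56 mm

x̄ = 88.53 mm, ȳ = 59.56 mm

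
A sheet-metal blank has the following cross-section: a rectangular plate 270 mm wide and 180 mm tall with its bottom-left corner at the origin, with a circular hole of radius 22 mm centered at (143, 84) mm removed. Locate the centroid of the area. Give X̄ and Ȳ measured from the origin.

X̄ = 134.74 mm, Ȳ = 90.19 mm

plate: A = 270 × 180 = 48600.00, centroid at (135.00, 90.00).
hole: A = −π·22² = -1520.53, centroid at (143.00, 84.00).
ΣA = 47079.47 mm²
ΣAX̄ = (48600.00)(135.00) + (-1520.53)(143.00) = 6343564.09 mm³
ΣAȲ = (48600.00)(90.00) + (-1520.53)(84.00) = 4246275.41 mm³
X̄ = 6343564.09 / 47079.47 = 134.74 mm
Ȳ = 4246275.41 / 47079.47 = 90.19 mm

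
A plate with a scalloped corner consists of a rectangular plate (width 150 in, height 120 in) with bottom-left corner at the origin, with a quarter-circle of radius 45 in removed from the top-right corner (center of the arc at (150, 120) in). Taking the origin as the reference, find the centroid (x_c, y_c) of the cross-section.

Part | A | x̄ᵢ | ȳᵢ | A·x̄ᵢ | A·ȳᵢ
plate | 18000.00 | 75.00 | 60.00 | 1350000.00 | 1080000.00
removed quarter-circle | -1590.43 | 130.90 | 100.90 | -208189.69 | -160476.75
Σ | 16409.57 |  |  | 1141810.31 | 919523.25
x_c = 1141810.31 / 16409.57 = 69.58 in
y_c = 919523.25 / 16409.57 = 56.04 in

x_c = 69.58 in, y_c = 56.04 in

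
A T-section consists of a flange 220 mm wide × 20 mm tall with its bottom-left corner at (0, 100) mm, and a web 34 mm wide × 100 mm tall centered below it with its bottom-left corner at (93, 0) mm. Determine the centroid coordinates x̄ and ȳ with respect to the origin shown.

web: A = 34 × 100 = 3400.00, centroid at (110.00, 50.00).
flange: A = 220 × 20 = 4400.00, centroid at (110.00, 110.00).
ΣA = 7800.00 mm²
ΣAx̄ = (3400.00)(110.00) + (4400.00)(110.00) = 858000.00 mm³
ΣAȳ = (3400.00)(50.00) + (4400.00)(110.00) = 654000.00 mm³
x̄ = 858000.00 / 7800.00 = 110.00 mm
ȳ = 654000.00 / 7800.00 = 83.85 mm

x̄ = 110.00 mm, ȳ = 83.85 mm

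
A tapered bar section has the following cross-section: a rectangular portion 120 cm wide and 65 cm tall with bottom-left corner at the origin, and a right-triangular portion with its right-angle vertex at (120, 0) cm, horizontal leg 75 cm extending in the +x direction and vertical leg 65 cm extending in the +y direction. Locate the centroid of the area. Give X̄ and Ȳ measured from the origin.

rectangular portion: A = 120 × 65 = 7800.00, centroid at (60.00, 32.50).
triangular portion: A = ½·75·65 = 2437.50, centroid at (145.00, 21.67).
ΣA = 10237.50 cm²
ΣAX̄ = (7800.00)(60.00) + (2437.50)(145.00) = 821437.50 cm³
ΣAȲ = (7800.00)(32.50) + (2437.50)(21.67) = 306312.50 cm³
X̄ = 821437.50 / 10237.50 = 80.24 cm
Ȳ = 306312.50 / 10237.50 = 29.92 cm

X̄ = 80.24 cm, Ȳ = 29.92 cm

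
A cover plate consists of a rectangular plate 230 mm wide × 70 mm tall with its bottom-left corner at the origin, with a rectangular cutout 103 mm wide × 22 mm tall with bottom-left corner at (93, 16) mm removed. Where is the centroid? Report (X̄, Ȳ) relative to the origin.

plate: A = 230 × 70 = 16100.00, centroid at (115.00, 35.00).
hole: A = −(103 × 22) = -2266.00, centroid at (144.50, 27.00).
ΣA = 13834.00 mm², ΣAX̄ = 1524063.00 mm³, ΣAȲ = 502318.00 mm³.
X̄ = 1524063.00/13834.00 = 110.17 mm; Ȳ = 502318.00/13834.00 = 36.31 mm.

X̄ = 110.17 mm, Ȳ = 36.31 mm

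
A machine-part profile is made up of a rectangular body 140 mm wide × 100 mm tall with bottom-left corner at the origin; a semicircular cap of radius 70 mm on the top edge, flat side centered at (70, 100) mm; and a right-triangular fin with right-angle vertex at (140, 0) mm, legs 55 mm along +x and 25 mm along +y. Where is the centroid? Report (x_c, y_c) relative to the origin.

Part | A | x̄ᵢ | ȳᵢ | A·x̄ᵢ | A·ȳᵢ
rectangular body | 14000.00 | 70.00 | 50.00 | 980000.00 | 700000.00
semicircular top | 7696.90 | 70.00 | 129.71 | 538783.14 | 998356.87
triangular fin | 687.50 | 158.33 | 8.33 | 108854.17 | 5729.17
Σ | 22384.40 |  |  | 1627637.31 | 1704086.03
x_c = 1627637.31 / 22384.40 = 72.71 mm
y_c = 1704086.03 / 22384.40 = 76.13 mm

x_c = 72.71 mm, y_c = 76.13 mm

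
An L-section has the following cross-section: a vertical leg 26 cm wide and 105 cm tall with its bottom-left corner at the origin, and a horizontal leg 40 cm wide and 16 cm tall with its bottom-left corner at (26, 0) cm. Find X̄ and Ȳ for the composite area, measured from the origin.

Part | A | x̄ᵢ | ȳᵢ | A·x̄ᵢ | A·ȳᵢ
vertical leg | 2730.00 | 13.00 | 52.50 | 35490.00 | 143325.00
horizontal leg | 640.00 | 46.00 | 8.00 | 29440.00 | 5120.00
Σ | 3370.00 |  |  | 64930.00 | 148445.00
X̄ = 64930.00 / 3370.00 = 19.27 cm
Ȳ = 148445.00 / 3370.00 = 44.05 cm

X̄ = 19.27 cm, Ȳ = 44.05 cm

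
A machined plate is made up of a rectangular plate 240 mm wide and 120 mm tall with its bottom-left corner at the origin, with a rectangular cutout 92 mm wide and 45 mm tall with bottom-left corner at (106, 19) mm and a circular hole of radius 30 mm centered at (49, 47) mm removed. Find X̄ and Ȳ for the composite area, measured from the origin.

plate: A = 240 × 120 = 28800.00, centroid at (120.00, 60.00).
hole 1: A = −(92 × 45) = -4140.00, centroid at (152.00, 41.50).
hole 2: A = −π·30² = -2827.43, centroid at (49.00, 47.00).
ΣA = 21832.57 mm²
ΣAX̄ = (28800.00)(120.00) + (-4140.00)(152.00) + (-2827.43)(49.00) = 2688175.76 mm³
ΣAȲ = (28800.00)(60.00) + (-4140.00)(41.50) + (-2827.43)(47.00) = 1423300.63 mm³
X̄ = 2688175.76 / 21832.57 = 123.13 mm
Ȳ = 1423300.63 / 21832.57 = 65.19 mm

X̄ = 123.13 mm, Ȳ = 65.19 mm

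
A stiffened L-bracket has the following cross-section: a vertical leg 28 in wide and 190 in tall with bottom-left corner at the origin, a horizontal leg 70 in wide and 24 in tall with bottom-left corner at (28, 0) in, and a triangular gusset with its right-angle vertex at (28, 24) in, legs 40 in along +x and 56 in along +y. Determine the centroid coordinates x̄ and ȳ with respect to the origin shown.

x̄ = 27.91 in, ȳ = 70.61 in

vertical leg: A = 28 × 190 = 5320.00, centroid at (14.00, 95.00).
horizontal leg: A = 70 × 24 = 1680.00, centroid at (63.00, 12.00).
gusset: A = ½·40·56 = 1120.00, centroid at (41.33, 42.67).
ΣA = 8120.00 in², ΣAx̄ = 226613.33 in³, ΣAȳ = 573346.67 in³.
x̄ = 226613.33/8120.00 = 27.91 in; ȳ = 573346.67/8120.00 = 70.61 in.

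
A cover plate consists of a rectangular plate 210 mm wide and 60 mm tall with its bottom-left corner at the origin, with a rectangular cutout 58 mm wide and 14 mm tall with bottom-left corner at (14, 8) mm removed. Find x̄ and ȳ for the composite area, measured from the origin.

plate: A = 210 × 60 = 12600.00, centroid at (105.00, 30.00).
hole: A = −(58 × 14) = -812.00, centroid at (43.00, 15.00).
ΣA = 11788.00 mm², ΣAx̄ = 1288084.00 mm³, ΣAȳ = 365820.00 mm³.
x̄ = 1288084.00/11788.00 = 109.27 mm; ȳ = 365820.00/11788.00 = 31.03 mm.

x̄ = 109.27 mm, ȳ = 31.03 mm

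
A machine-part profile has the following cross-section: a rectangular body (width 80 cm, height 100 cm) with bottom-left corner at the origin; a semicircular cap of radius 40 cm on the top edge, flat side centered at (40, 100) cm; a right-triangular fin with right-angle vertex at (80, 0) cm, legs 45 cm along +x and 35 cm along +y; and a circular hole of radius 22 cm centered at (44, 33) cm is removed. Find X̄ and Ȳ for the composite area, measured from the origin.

X̄ = 43.81 cm, Ȳ = 66.77 cm

rectangular body: A = 80 × 100 = 8000.00, centroid at (40.00, 50.00).
semicircular top: A = ½π·40² = 2513.27, centroid at (40.00, 116.98).
triangular fin: A = ½·45·35 = 787.50, centroid at (95.00, 11.67).
hole: A = −π·22² = -1520.53, centroid at (44.00, 33.00).
ΣA = 9780.24 cm²
ΣAX̄ = (8000.00)(40.00) + (2513.27)(40.00) + (787.50)(95.00) + (-1520.53)(44.00) = 428440.11 cm³
ΣAȲ = (8000.00)(50.00) + (2513.27)(116.98) + (787.50)(11.67) + (-1520.53)(33.00) = 653004.06 cm³
X̄ = 428440.11 / 9780.24 = 43.81 cm
Ȳ = 653004.06 / 9780.24 = 66.77 cm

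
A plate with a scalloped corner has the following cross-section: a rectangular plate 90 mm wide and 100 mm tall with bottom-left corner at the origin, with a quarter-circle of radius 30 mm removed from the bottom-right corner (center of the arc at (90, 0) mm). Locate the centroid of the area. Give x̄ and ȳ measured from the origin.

x̄ = 42.25 mm, ȳ = 53.18 mm

plate: A = 90 × 100 = 9000.00, centroid at (45.00, 50.00).
removed quarter-circle: A = −¼π·30² = -706.86, centroid at (77.27, 12.73).
ΣA = 8293.14 mm², ΣAx̄ = 350382.75 mm³, ΣAȳ = 441000.00 mm³.
x̄ = 350382.75/8293.14 = 42.25 mm; ȳ = 441000.00/8293.14 = 53.18 mm.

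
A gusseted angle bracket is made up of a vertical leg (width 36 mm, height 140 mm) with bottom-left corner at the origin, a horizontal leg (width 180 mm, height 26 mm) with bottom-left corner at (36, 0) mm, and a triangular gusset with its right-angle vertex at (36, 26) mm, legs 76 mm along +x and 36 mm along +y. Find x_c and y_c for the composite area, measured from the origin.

x_c = 68.93 mm, y_c = 41.99 mm

Part | A | x̄ᵢ | ȳᵢ | A·x̄ᵢ | A·ȳᵢ
vertical leg | 5040.00 | 18.00 | 70.00 | 90720.00 | 352800.00
horizontal leg | 4680.00 | 126.00 | 13.00 | 589680.00 | 60840.00
gusset | 1368.00 | 61.33 | 38.00 | 83904.00 | 51984.00
Σ | 11088.00 |  |  | 764304.00 | 465624.00
x_c = 764304.00 / 11088.00 = 68.93 mm
y_c = 465624.00 / 11088.00 = 41.99 mm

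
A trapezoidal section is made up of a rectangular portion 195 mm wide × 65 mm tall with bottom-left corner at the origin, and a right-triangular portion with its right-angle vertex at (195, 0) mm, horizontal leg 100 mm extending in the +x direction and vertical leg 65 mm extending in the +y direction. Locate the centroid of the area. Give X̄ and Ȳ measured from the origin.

X̄ = 124.20 mm, Ȳ = 30.29 mm

rectangular portion: A = 195 × 65 = 12675.00, centroid at (97.50, 32.50).
triangular portion: A = ½·100·65 = 3250.00, centroid at (228.33, 21.67).
ΣA = 15925.00 mm²
ΣAX̄ = (12675.00)(97.50) + (3250.00)(228.33) = 1977895.83 mm³
ΣAȲ = (12675.00)(32.50) + (3250.00)(21.67) = 482354.17 mm³
X̄ = 1977895.83 / 15925.00 = 124.20 mm
Ȳ = 482354.17 / 15925.00 = 30.29 mm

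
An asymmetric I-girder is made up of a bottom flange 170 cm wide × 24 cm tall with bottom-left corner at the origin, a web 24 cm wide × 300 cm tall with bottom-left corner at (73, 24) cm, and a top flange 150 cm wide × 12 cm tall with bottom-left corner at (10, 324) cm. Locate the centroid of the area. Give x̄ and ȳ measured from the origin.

x̄ = 85.00 cm, ȳ = 144.94 cm

Part | A | x̄ᵢ | ȳᵢ | A·x̄ᵢ | A·ȳᵢ
bottom flange | 4080.00 | 85.00 | 12.00 | 346800.00 | 48960.00
web | 7200.00 | 85.00 | 174.00 | 612000.00 | 1252800.00
top flange | 1800.00 | 85.00 | 330.00 | 153000.00 | 594000.00
Σ | 13080.00 |  |  | 1111800.00 | 1895760.00
x̄ = 1111800.00 / 13080.00 = 85.00 cm
ȳ = 1895760.00 / 13080.00 = 144.94 cm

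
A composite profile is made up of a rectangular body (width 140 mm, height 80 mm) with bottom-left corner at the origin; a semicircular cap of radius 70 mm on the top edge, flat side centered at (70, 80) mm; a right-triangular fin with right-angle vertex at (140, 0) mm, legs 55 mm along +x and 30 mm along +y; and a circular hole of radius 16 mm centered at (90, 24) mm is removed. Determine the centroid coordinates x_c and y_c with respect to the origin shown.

x_c = 73.00 mm, y_c = 67.73 mm

rectangular body: A = 140 × 80 = 11200.00, centroid at (70.00, 40.00).
semicircular top: A = ½π·70² = 7696.90, centroid at (70.00, 109.71).
triangular fin: A = ½·55·30 = 825.00, centroid at (158.33, 10.00).
hole: A = −π·16² = -804.25, centroid at (90.00, 24.00).
ΣA = 18917.65 mm²
ΣAx_c = (11200.00)(70.00) + (7696.90)(70.00) + (825.00)(158.33) + (-804.25)(90.00) = 1381025.85 mm³
ΣAy_c = (11200.00)(40.00) + (7696.90)(109.71) + (825.00)(10.00) + (-804.25)(24.00) = 1281366.88 mm³
x_c = 1381025.85 / 18917.65 = 73.00 mm
y_c = 1281366.88 / 18917.65 = 67.73 mm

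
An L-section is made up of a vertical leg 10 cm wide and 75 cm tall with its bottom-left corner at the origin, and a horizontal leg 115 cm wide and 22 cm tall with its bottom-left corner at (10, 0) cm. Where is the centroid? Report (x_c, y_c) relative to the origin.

vertical leg: A = 10 × 75 = 750.00, centroid at (5.00, 37.50).
horizontal leg: A = 115 × 22 = 2530.00, centroid at (67.50, 11.00).
ΣA = 3280.00 cm²
ΣAx_c = (750.00)(5.00) + (2530.00)(67.50) = 174525.00 cm³
ΣAy_c = (750.00)(37.50) + (2530.00)(11.00) = 55955.00 cm³
x_c = 174525.00 / 3280.00 = 53.21 cm
y_c = 55955.00 / 3280.00 = 17.06 cm

x_c = 53.21 cm, y_c = 17.06 cm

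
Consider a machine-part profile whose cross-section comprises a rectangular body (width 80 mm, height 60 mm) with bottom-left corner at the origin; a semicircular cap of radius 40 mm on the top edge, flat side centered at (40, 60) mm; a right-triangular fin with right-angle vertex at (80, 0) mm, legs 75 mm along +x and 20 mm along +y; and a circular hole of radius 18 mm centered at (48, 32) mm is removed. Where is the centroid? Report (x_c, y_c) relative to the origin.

rectangular body: A = 80 × 60 = 4800.00, centroid at (40.00, 30.00).
semicircular top: A = ½π·40² = 2513.27, centroid at (40.00, 76.98).
triangular fin: A = ½·75·20 = 750.00, centroid at (105.00, 6.67).
hole: A = −π·18² = -1017.88, centroid at (48.00, 32.00).
ΣA = 7045.40 mm²
ΣAx_c = (4800.00)(40.00) + (2513.27)(40.00) + (750.00)(105.00) + (-1017.88)(48.00) = 322422.92 mm³
ΣAy_c = (4800.00)(30.00) + (2513.27)(76.98) + (750.00)(6.67) + (-1017.88)(32.00) = 309891.08 mm³
x_c = 322422.92 / 7045.40 = 45.76 mm
y_c = 309891.08 / 7045.40 = 43.98 mm

x_c = 45.76 mm, y_c = 43.98 mm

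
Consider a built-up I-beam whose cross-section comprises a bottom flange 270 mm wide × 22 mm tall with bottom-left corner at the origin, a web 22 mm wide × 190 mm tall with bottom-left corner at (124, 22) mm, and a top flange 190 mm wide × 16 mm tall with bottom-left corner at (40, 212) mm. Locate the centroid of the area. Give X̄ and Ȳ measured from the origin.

X̄ = 135.00 mm, Ȳ = 92.95 mm

Part | A | x̄ᵢ | ȳᵢ | A·x̄ᵢ | A·ȳᵢ
bottom flange | 5940.00 | 135.00 | 11.00 | 801900.00 | 65340.00
web | 4180.00 | 135.00 | 117.00 | 564300.00 | 489060.00
top flange | 3040.00 | 135.00 | 220.00 | 410400.00 | 668800.00
Σ | 13160.00 |  |  | 1776600.00 | 1223200.00
X̄ = 1776600.00 / 13160.00 = 135.00 mm
Ȳ = 1223200.00 / 13160.00 = 92.95 mm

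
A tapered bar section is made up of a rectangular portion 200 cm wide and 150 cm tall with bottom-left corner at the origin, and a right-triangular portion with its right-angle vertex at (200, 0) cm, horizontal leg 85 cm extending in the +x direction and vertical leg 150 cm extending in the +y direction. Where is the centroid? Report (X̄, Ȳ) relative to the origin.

rectangular portion: A = 200 × 150 = 30000.00, centroid at (100.00, 75.00).
triangular portion: A = ½·85·150 = 6375.00, centroid at (228.33, 50.00).
ΣA = 36375.00 cm², ΣAX̄ = 4455625.00 cm³, ΣAȲ = 2568750.00 cm³.
X̄ = 4455625.00/36375.00 = 122.49 cm; Ȳ = 2568750.00/36375.00 = 70.62 cm.

X̄ = 122.49 cm, Ȳ = 70.62 cm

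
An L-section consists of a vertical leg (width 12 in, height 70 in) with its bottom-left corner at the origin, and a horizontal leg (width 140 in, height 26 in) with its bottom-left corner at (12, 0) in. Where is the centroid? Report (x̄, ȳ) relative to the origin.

vertical leg: A = 12 × 70 = 840.00, centroid at (6.00, 35.00).
horizontal leg: A = 140 × 26 = 3640.00, centroid at (82.00, 13.00).
ΣA = 4480.00 in²
ΣAx̄ = (840.00)(6.00) + (3640.00)(82.00) = 303520.00 in³
ΣAȳ = (840.00)(35.00) + (3640.00)(13.00) = 76720.00 in³
x̄ = 303520.00 / 4480.00 = 67.75 in
ȳ = 76720.00 / 4480.00 = 17.12 in

x̄ = 67.75 in, ȳ = 17.12 in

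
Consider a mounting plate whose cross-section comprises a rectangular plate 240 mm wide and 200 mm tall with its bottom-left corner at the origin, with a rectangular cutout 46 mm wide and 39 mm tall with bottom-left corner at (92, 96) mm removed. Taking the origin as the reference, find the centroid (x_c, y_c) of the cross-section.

plate: A = 240 × 200 = 48000.00, centroid at (120.00, 100.00).
hole: A = −(46 × 39) = -1794.00, centroid at (115.00, 115.50).
ΣA = 46206.00 mm², ΣAx_c = 5553690.00 mm³, ΣAy_c = 4592793.00 mm³.
x_c = 5553690.00/46206.00 = 120.19 mm; y_c = 4592793.00/46206.00 = 99.40 mm.

x_c = 120.19 mm, y_c = 99.40 mm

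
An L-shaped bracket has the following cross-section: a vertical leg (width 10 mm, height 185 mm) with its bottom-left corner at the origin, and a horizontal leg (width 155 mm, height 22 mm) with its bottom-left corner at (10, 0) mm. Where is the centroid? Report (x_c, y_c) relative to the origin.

x_c = 58.48 mm, y_c = 39.66 mm

Part | A | x̄ᵢ | ȳᵢ | A·x̄ᵢ | A·ȳᵢ
vertical leg | 1850.00 | 5.00 | 92.50 | 9250.00 | 171125.00
horizontal leg | 3410.00 | 87.50 | 11.00 | 298375.00 | 37510.00
Σ | 5260.00 |  |  | 307625.00 | 208635.00
x_c = 307625.00 / 5260.00 = 58.48 mm
y_c = 208635.00 / 5260.00 = 39.66 mm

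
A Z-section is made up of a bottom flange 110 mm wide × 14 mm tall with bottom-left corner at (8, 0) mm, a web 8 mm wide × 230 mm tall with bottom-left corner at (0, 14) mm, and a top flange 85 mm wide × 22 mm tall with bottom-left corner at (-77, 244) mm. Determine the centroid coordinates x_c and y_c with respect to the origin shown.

x_c = 7.59 mm, y_c = 138.09 mm

bottom flange: A = 110 × 14 = 1540.00, centroid at (63.00, 7.00).
web: A = 8 × 230 = 1840.00, centroid at (4.00, 129.00).
top flange: A = 85 × 22 = 1870.00, centroid at (-34.50, 255.00).
ΣA = 5250.00 mm², ΣAx_c = 39865.00 mm³, ΣAy_c = 724990.00 mm³.
x_c = 39865.00/5250.00 = 7.59 mm; y_c = 724990.00/5250.00 = 138.09 mm.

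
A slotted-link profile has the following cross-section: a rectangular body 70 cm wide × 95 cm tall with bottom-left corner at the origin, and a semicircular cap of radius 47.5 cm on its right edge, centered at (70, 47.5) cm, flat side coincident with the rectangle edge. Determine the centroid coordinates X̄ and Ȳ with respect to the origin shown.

X̄ = 54.18 cm, Ȳ = 47.50 cm

rectangular body: A = 70 × 95 = 6650.00, centroid at (35.00, 47.50).
semicircular end: A = ½π·47.5² = 3544.11, centroid at (90.16, 47.50).
ΣA = 10194.11 cm²
ΣAX̄ = (6650.00)(35.00) + (3544.11)(90.16) = 552285.56 cm³
ΣAȲ = (6650.00)(47.50) + (3544.11)(47.50) = 484220.19 cm³
X̄ = 552285.56 / 10194.11 = 54.18 cm
Ȳ = 484220.19 / 10194.11 = 47.50 cm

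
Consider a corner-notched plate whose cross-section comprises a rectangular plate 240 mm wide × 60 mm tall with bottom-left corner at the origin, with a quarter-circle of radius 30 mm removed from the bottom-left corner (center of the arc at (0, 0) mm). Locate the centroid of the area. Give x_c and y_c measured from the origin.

x_c = 125.54 mm, y_c = 30.89 mm

plate: A = 240 × 60 = 14400.00, centroid at (120.00, 30.00).
removed quarter-circle: A = −¼π·30² = -706.86, centroid at (12.73, 12.73).
ΣA = 13693.14 mm²
ΣAx_c = (14400.00)(120.00) + (-706.86)(12.73) = 1719000.00 mm³
ΣAy_c = (14400.00)(30.00) + (-706.86)(12.73) = 423000.00 mm³
x_c = 1719000.00 / 13693.14 = 125.54 mm
y_c = 423000.00 / 13693.14 = 30.89 mm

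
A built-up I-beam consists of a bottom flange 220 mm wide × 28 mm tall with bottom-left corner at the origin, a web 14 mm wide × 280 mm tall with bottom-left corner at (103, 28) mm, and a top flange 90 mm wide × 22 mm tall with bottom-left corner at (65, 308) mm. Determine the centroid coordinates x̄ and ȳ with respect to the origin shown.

x̄ = 110.00 mm, ȳ = 114.13 mm

Part | A | x̄ᵢ | ȳᵢ | A·x̄ᵢ | A·ȳᵢ
bottom flange | 6160.00 | 110.00 | 14.00 | 677600.00 | 86240.00
web | 3920.00 | 110.00 | 168.00 | 431200.00 | 658560.00
top flange | 1980.00 | 110.00 | 319.00 | 217800.00 | 631620.00
Σ | 12060.00 |  |  | 1326600.00 | 1376420.00
x̄ = 1326600.00 / 12060.00 = 110.00 mm
ȳ = 1376420.00 / 12060.00 = 114.13 mm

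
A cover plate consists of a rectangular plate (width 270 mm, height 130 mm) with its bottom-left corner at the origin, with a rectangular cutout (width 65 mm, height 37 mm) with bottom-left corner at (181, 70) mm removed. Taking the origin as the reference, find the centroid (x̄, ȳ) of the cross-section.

Part | A | x̄ᵢ | ȳᵢ | A·x̄ᵢ | A·ȳᵢ
plate | 35100.00 | 135.00 | 65.00 | 4738500.00 | 2281500.00
hole | -2405.00 | 213.50 | 88.50 | -513467.50 | -212842.50
Σ | 32695.00 |  |  | 4225032.50 | 2068657.50
x̄ = 4225032.50 / 32695.00 = 129.23 mm
ȳ = 2068657.50 / 32695.00 = 63.27 mm

x̄ = 129.23 mm, ȳ = 63.27 mm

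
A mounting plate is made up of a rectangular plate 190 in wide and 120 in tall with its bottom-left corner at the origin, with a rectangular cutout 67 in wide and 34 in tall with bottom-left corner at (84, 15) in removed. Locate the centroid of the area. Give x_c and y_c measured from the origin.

Part | A | x̄ᵢ | ȳᵢ | A·x̄ᵢ | A·ȳᵢ
plate | 22800.00 | 95.00 | 60.00 | 2166000.00 | 1368000.00
hole | -2278.00 | 117.50 | 32.00 | -267665.00 | -72896.00
Σ | 20522.00 |  |  | 1898335.00 | 1295104.00
x_c = 1898335.00 / 20522.00 = 92.50 in
y_c = 1295104.00 / 20522.00 = 63.11 in

x_c = 92.50 in, y_c = 63.11 in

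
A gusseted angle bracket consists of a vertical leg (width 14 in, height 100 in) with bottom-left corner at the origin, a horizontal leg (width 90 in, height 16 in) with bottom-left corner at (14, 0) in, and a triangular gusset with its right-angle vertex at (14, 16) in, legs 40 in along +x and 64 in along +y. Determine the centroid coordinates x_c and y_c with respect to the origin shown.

vertical leg: A = 14 × 100 = 1400.00, centroid at (7.00, 50.00).
horizontal leg: A = 90 × 16 = 1440.00, centroid at (59.00, 8.00).
gusset: A = ½·40·64 = 1280.00, centroid at (27.33, 37.33).
ΣA = 4120.00 in², ΣAx_c = 129746.67 in³, ΣAy_c = 129306.67 in³.
x_c = 129746.67/4120.00 = 31.49 in; y_c = 129306.67/4120.00 = 31.39 in.

x_c = 31.49 in, y_c = 31.39 in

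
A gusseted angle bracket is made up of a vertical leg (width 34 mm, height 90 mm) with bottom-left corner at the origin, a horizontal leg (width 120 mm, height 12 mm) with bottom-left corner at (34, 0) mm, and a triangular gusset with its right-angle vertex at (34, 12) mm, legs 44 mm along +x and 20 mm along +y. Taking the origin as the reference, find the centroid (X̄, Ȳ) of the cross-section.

Part | A | x̄ᵢ | ȳᵢ | A·x̄ᵢ | A·ȳᵢ
vertical leg | 3060.00 | 17.00 | 45.00 | 52020.00 | 137700.00
horizontal leg | 1440.00 | 94.00 | 6.00 | 135360.00 | 8640.00
gusset | 440.00 | 48.67 | 18.67 | 21413.33 | 8213.33
Σ | 4940.00 |  |  | 208793.33 | 154553.33
X̄ = 208793.33 / 4940.00 = 42.27 mm
Ȳ = 154553.33 / 4940.00 = 31.29 mm

X̄ = 42.27 mm, Ȳ = 31.29 mm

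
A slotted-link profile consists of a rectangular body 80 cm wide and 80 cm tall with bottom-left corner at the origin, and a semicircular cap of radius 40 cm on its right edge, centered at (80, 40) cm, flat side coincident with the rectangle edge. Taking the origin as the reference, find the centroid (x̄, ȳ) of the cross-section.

x̄ = 56.07 cm, ȳ = 40.00 cm

rectangular body: A = 80 × 80 = 6400.00, centroid at (40.00, 40.00).
semicircular end: A = ½π·40² = 2513.27, centroid at (96.98, 40.00).
ΣA = 8913.27 cm²
ΣAx̄ = (6400.00)(40.00) + (2513.27)(96.98) = 499728.60 cm³
ΣAȳ = (6400.00)(40.00) + (2513.27)(40.00) = 356530.96 cm³
x̄ = 499728.60 / 8913.27 = 56.07 cm
ȳ = 356530.96 / 8913.27 = 40.00 cm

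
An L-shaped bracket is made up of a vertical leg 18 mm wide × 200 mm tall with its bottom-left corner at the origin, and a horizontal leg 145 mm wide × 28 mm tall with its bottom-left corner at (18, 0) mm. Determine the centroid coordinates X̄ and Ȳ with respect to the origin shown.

X̄ = 52.20 mm, Ȳ = 54.42 mm

vertical leg: A = 18 × 200 = 3600.00, centroid at (9.00, 100.00).
horizontal leg: A = 145 × 28 = 4060.00, centroid at (90.50, 14.00).
ΣA = 7660.00 mm², ΣAX̄ = 399830.00 mm³, ΣAȲ = 416840.00 mm³.
X̄ = 399830.00/7660.00 = 52.20 mm; Ȳ = 416840.00/7660.00 = 54.42 mm.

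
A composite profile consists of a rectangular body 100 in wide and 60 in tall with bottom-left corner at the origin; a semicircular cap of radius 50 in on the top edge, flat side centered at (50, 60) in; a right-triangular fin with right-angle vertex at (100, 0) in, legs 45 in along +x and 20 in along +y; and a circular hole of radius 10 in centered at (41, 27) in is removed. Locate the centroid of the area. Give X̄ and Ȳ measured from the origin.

Part | A | x̄ᵢ | ȳᵢ | A·x̄ᵢ | A·ȳᵢ
rectangular body | 6000.00 | 50.00 | 30.00 | 300000.00 | 180000.00
semicircular top | 3926.99 | 50.00 | 81.22 | 196349.54 | 318952.78
triangular fin | 450.00 | 115.00 | 6.67 | 51750.00 | 3000.00
hole | -314.16 | 41.00 | 27.00 | -12880.53 | -8482.30
Σ | 10062.83 |  |  | 535219.01 | 493470.48
X̄ = 535219.01 / 10062.83 = 53.19 in
Ȳ = 493470.48 / 10062.83 = 49.04 in

X̄ = 53.19 in, Ȳ = 49.04 in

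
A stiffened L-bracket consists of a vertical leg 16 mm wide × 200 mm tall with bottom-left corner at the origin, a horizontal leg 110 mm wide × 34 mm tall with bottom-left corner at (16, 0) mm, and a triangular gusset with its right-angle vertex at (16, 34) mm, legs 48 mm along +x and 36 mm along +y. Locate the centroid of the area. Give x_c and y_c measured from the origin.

vertical leg: A = 16 × 200 = 3200.00, centroid at (8.00, 100.00).
horizontal leg: A = 110 × 34 = 3740.00, centroid at (71.00, 17.00).
gusset: A = ½·48·36 = 864.00, centroid at (32.00, 46.00).
ΣA = 7804.00 mm²
ΣAx_c = (3200.00)(8.00) + (3740.00)(71.00) + (864.00)(32.00) = 318788.00 mm³
ΣAy_c = (3200.00)(100.00) + (3740.00)(17.00) + (864.00)(46.00) = 423324.00 mm³
x_c = 318788.00 / 7804.00 = 40.85 mm
y_c = 423324.00 / 7804.00 = 54.24 mm

x_c = 40.85 mm, y_c = 54.24 mm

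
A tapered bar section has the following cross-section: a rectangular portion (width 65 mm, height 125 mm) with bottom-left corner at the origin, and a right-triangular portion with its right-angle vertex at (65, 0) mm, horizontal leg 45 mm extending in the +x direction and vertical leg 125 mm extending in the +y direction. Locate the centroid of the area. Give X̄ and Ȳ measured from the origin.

Part | A | x̄ᵢ | ȳᵢ | A·x̄ᵢ | A·ȳᵢ
rectangular portion | 8125.00 | 32.50 | 62.50 | 264062.50 | 507812.50
triangular portion | 2812.50 | 80.00 | 41.67 | 225000.00 | 117187.50
Σ | 10937.50 |  |  | 489062.50 | 625000.00
X̄ = 489062.50 / 10937.50 = 44.71 mm
Ȳ = 625000.00 / 10937.50 = 57.14 mm

X̄ = 44.71 mm, Ȳ = 57.14 mm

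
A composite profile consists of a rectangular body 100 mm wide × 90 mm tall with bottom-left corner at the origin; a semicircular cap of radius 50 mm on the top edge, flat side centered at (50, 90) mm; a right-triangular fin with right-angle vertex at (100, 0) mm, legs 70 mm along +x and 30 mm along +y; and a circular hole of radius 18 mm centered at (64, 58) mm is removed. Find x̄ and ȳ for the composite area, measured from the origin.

Part | A | x̄ᵢ | ȳᵢ | A·x̄ᵢ | A·ȳᵢ
rectangular body | 9000.00 | 50.00 | 45.00 | 450000.00 | 405000.00
semicircular top | 3926.99 | 50.00 | 111.22 | 196349.54 | 436762.51
triangular fin | 1050.00 | 123.33 | 10.00 | 129500.00 | 10500.00
hole | -1017.88 | 64.00 | 58.00 | -65144.07 | -59036.81
Σ | 12959.11 |  |  | 710705.48 | 793225.70
x̄ = 710705.48 / 12959.11 = 54.84 mm
ȳ = 793225.70 / 12959.11 = 61.21 mm

x̄ = 54.84 mm, ȳ = 61.21 mm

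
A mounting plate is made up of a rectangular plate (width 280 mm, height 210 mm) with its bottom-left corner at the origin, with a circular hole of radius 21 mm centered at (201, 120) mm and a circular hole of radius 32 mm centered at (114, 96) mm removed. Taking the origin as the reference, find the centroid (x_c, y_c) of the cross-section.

x_c = 139.98 mm, y_c = 105.15 mm

plate: A = 280 × 210 = 58800.00, centroid at (140.00, 105.00).
hole 1: A = −π·21² = -1385.44, centroid at (201.00, 120.00).
hole 2: A = −π·32² = -3216.99, centroid at (114.00, 96.00).
ΣA = 54197.57 mm², ΣAx_c = 7586789.13 mm³, ΣAy_c = 5698915.79 mm³.
x_c = 7586789.13/54197.57 = 139.98 mm; y_c = 5698915.79/54197.57 = 105.15 mm.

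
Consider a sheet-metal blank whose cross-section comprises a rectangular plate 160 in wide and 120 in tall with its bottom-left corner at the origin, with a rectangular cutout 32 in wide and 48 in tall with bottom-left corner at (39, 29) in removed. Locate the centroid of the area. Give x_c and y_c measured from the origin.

plate: A = 160 × 120 = 19200.00, centroid at (80.00, 60.00).
hole: A = −(32 × 48) = -1536.00, centroid at (55.00, 53.00).
ΣA = 17664.00 in²
ΣAx_c = (19200.00)(80.00) + (-1536.00)(55.00) = 1451520.00 in³
ΣAy_c = (19200.00)(60.00) + (-1536.00)(53.00) = 1070592.00 in³
x_c = 1451520.00 / 17664.00 = 82.17 in
y_c = 1070592.00 / 17664.00 = 60.61 in

x_c = 82.17 in, y_c = 60.61 in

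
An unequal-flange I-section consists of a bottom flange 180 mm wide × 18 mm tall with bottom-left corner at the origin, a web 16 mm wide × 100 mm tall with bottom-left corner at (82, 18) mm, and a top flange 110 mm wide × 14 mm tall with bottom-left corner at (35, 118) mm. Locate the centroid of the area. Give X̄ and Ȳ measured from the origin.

bottom flange: A = 180 × 18 = 3240.00, centroid at (90.00, 9.00).
web: A = 16 × 100 = 1600.00, centroid at (90.00, 68.00).
top flange: A = 110 × 14 = 1540.00, centroid at (90.00, 125.00).
ΣA = 6380.00 mm², ΣAX̄ = 574200.00 mm³, ΣAȲ = 330460.00 mm³.
X̄ = 574200.00/6380.00 = 90.00 mm; Ȳ = 330460.00/6380.00 = 51.80 mm.

X̄ = 90.00 mm, Ȳ = 51.80 mm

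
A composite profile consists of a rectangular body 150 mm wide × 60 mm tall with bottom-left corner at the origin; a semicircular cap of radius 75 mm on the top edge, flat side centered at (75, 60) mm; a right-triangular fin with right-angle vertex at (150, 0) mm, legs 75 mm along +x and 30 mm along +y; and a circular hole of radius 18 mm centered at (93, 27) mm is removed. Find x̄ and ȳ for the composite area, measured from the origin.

x̄ = 80.25 mm, ȳ = 59.36 mm

Part | A | x̄ᵢ | ȳᵢ | A·x̄ᵢ | A·ȳᵢ
rectangular body | 9000.00 | 75.00 | 30.00 | 675000.00 | 270000.00
semicircular top | 8835.73 | 75.00 | 91.83 | 662679.70 | 811393.76
triangular fin | 1125.00 | 175.00 | 10.00 | 196875.00 | 11250.00
hole | -1017.88 | 93.00 | 27.00 | -94662.47 | -27482.65
Σ | 17942.85 |  |  | 1439892.23 | 1065161.11
x̄ = 1439892.23 / 17942.85 = 80.25 mm
ȳ = 1065161.11 / 17942.85 = 59.36 mm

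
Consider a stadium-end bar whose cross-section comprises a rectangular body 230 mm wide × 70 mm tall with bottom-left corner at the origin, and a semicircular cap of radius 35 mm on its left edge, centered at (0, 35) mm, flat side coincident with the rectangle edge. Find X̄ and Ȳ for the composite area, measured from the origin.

rectangular body: A = 230 × 70 = 16100.00, centroid at (115.00, 35.00).
semicircular end: A = ½π·35² = 1924.23, centroid at (-14.85, 35.00).
ΣA = 18024.23 mm², ΣAX̄ = 1822916.67 mm³, ΣAȲ = 630847.89 mm³.
X̄ = 1822916.67/18024.23 = 101.14 mm; Ȳ = 630847.89/18024.23 = 35.00 mm.

X̄ = 101.14 mm, Ȳ = 35.00 mm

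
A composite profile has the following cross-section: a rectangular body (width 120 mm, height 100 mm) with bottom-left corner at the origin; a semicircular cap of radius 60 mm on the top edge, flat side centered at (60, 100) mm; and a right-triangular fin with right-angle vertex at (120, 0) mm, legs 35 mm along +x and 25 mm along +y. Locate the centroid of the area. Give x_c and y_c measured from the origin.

Part | A | x̄ᵢ | ȳᵢ | A·x̄ᵢ | A·ȳᵢ
rectangular body | 12000.00 | 60.00 | 50.00 | 720000.00 | 600000.00
semicircular top | 5654.87 | 60.00 | 125.46 | 339292.01 | 709486.68
triangular fin | 437.50 | 131.67 | 8.33 | 57604.17 | 3645.83
Σ | 18092.37 |  |  | 1116896.17 | 1313132.51
x_c = 1116896.17 / 18092.37 = 61.73 mm
y_c = 1313132.51 / 18092.37 = 72.58 mm

x_c = 61.73 mm, y_c = 72.58 mm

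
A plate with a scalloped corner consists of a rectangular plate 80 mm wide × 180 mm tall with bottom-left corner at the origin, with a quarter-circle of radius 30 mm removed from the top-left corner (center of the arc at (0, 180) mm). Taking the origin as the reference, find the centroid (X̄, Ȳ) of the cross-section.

X̄ = 41.41 mm, Ȳ = 86.01 mm

plate: A = 80 × 180 = 14400.00, centroid at (40.00, 90.00).
removed quarter-circle: A = −¼π·30² = -706.86, centroid at (12.73, 167.27).
ΣA = 13693.14 mm², ΣAX̄ = 567000.00 mm³, ΣAȲ = 1177765.50 mm³.
X̄ = 567000.00/13693.14 = 41.41 mm; Ȳ = 1177765.50/13693.14 = 86.01 mm.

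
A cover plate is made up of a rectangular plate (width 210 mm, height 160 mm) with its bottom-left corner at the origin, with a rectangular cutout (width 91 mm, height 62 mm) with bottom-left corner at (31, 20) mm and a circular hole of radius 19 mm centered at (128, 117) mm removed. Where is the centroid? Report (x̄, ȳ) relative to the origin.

x̄ = 110.02 mm, ȳ = 84.54 mm

plate: A = 210 × 160 = 33600.00, centroid at (105.00, 80.00).
hole 1: A = −(91 × 62) = -5642.00, centroid at (76.50, 51.00).
hole 2: A = −π·19² = -1134.11, centroid at (128.00, 117.00).
ΣA = 26823.89 mm²
ΣAx̄ = (33600.00)(105.00) + (-5642.00)(76.50) + (-1134.11)(128.00) = 2951220.29 mm³
ΣAȳ = (33600.00)(80.00) + (-5642.00)(51.00) + (-1134.11)(117.00) = 2267566.55 mm³
x̄ = 2951220.29 / 26823.89 = 110.02 mm
ȳ = 2267566.55 / 26823.89 = 84.54 mm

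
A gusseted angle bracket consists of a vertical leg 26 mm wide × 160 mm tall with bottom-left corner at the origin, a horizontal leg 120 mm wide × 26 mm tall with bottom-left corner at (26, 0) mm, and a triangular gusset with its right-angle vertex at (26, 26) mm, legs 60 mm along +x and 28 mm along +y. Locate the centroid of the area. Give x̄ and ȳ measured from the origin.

x̄ = 44.46 mm, ȳ = 49.64 mm

Part | A | x̄ᵢ | ȳᵢ | A·x̄ᵢ | A·ȳᵢ
vertical leg | 4160.00 | 13.00 | 80.00 | 54080.00 | 332800.00
horizontal leg | 3120.00 | 86.00 | 13.00 | 268320.00 | 40560.00
gusset | 840.00 | 46.00 | 35.33 | 38640.00 | 29680.00
Σ | 8120.00 |  |  | 361040.00 | 403040.00
x̄ = 361040.00 / 8120.00 = 44.46 mm
ȳ = 403040.00 / 8120.00 = 49.64 mm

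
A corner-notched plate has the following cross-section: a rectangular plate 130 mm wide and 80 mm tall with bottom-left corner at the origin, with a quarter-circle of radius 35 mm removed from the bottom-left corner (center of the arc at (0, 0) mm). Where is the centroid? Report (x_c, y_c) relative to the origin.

plate: A = 130 × 80 = 10400.00, centroid at (65.00, 40.00).
removed quarter-circle: A = −¼π·35² = -962.11, centroid at (14.85, 14.85).
ΣA = 9437.89 mm²
ΣAx_c = (10400.00)(65.00) + (-962.11)(14.85) = 661708.33 mm³
ΣAy_c = (10400.00)(40.00) + (-962.11)(14.85) = 401708.33 mm³
x_c = 661708.33 / 9437.89 = 70.11 mm
y_c = 401708.33 / 9437.89 = 42.56 mm

x_c = 70.11 mm, y_c = 42.56 mm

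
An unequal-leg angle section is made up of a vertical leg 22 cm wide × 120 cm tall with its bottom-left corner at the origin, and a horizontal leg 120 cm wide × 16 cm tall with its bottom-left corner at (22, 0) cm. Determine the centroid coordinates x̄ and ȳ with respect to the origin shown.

Part | A | x̄ᵢ | ȳᵢ | A·x̄ᵢ | A·ȳᵢ
vertical leg | 2640.00 | 11.00 | 60.00 | 29040.00 | 158400.00
horizontal leg | 1920.00 | 82.00 | 8.00 | 157440.00 | 15360.00
Σ | 4560.00 |  |  | 186480.00 | 173760.00
x̄ = 186480.00 / 4560.00 = 40.89 cm
ȳ = 173760.00 / 4560.00 = 38.11 cm

x̄ = 40.89 cm, ȳ = 38.11 cm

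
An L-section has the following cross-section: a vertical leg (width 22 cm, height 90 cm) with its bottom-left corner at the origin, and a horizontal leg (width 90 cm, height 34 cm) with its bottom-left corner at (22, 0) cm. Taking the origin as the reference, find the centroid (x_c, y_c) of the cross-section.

x_c = 45.00 cm, y_c = 28.00 cm

Part | A | x̄ᵢ | ȳᵢ | A·x̄ᵢ | A·ȳᵢ
vertical leg | 1980.00 | 11.00 | 45.00 | 21780.00 | 89100.00
horizontal leg | 3060.00 | 67.00 | 17.00 | 205020.00 | 52020.00
Σ | 5040.00 |  |  | 226800.00 | 141120.00
x_c = 226800.00 / 5040.00 = 45.00 cm
y_c = 141120.00 / 5040.00 = 28.00 cm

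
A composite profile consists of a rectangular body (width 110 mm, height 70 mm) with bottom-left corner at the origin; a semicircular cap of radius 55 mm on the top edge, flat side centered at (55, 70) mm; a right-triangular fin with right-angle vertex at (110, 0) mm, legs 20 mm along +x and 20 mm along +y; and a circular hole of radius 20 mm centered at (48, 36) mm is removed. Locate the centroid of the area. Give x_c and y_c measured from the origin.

x_c = 56.85 mm, y_c = 58.72 mm

Part | A | x̄ᵢ | ȳᵢ | A·x̄ᵢ | A·ȳᵢ
rectangular body | 7700.00 | 55.00 | 35.00 | 423500.00 | 269500.00
semicircular top | 4751.66 | 55.00 | 93.34 | 261341.24 | 443532.79
triangular fin | 200.00 | 116.67 | 6.67 | 23333.33 | 1333.33
hole | -1256.64 | 48.00 | 36.00 | -60318.58 | -45238.93
Σ | 11395.02 |  |  | 647855.99 | 669127.19
x_c = 647855.99 / 11395.02 = 56.85 mm
y_c = 669127.19 / 11395.02 = 58.72 mm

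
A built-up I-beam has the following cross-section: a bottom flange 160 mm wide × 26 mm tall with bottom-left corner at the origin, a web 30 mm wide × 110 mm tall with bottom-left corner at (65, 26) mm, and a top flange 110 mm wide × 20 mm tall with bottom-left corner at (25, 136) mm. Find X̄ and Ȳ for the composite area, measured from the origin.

bottom flange: A = 160 × 26 = 4160.00, centroid at (80.00, 13.00).
web: A = 30 × 110 = 3300.00, centroid at (80.00, 81.00).
top flange: A = 110 × 20 = 2200.00, centroid at (80.00, 146.00).
ΣA = 9660.00 mm², ΣAX̄ = 772800.00 mm³, ΣAȲ = 642580.00 mm³.
X̄ = 772800.00/9660.00 = 80.00 mm; Ȳ = 642580.00/9660.00 = 66.52 mm.

X̄ = 80.00 mm, Ȳ = 66.52 mm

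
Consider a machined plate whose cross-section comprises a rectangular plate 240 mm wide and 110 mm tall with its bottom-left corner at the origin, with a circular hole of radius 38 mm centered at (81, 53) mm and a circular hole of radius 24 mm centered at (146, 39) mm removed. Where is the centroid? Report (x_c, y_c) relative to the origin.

plate: A = 240 × 110 = 26400.00, centroid at (120.00, 55.00).
hole 1: A = −π·38² = -4536.46, centroid at (81.00, 53.00).
hole 2: A = −π·24² = -1809.56, centroid at (146.00, 39.00).
ΣA = 20053.98 mm²
ΣAx_c = (26400.00)(120.00) + (-4536.46)(81.00) + (-1809.56)(146.00) = 2536351.38 mm³
ΣAy_c = (26400.00)(55.00) + (-4536.46)(53.00) + (-1809.56)(39.00) = 1140994.89 mm³
x_c = 2536351.38 / 20053.98 = 126.48 mm
y_c = 1140994.89 / 20053.98 = 56.90 mm

x_c = 126.48 mm, y_c = 56.90 mm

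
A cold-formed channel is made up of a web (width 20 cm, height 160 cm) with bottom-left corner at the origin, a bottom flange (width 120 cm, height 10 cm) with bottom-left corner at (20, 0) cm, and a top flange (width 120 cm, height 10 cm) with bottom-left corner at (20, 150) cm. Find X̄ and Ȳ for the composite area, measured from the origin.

web: A = 20 × 160 = 3200.00, centroid at (10.00, 80.00).
bottom flange: A = 120 × 10 = 1200.00, centroid at (80.00, 5.00).
top flange: A = 120 × 10 = 1200.00, centroid at (80.00, 155.00).
ΣA = 5600.00 cm², ΣAX̄ = 224000.00 cm³, ΣAȲ = 448000.00 cm³.
X̄ = 224000.00/5600.00 = 40.00 cm; Ȳ = 448000.00/5600.00 = 80.00 cm.

X̄ = 40.00 cm, Ȳ = 80.00 cm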